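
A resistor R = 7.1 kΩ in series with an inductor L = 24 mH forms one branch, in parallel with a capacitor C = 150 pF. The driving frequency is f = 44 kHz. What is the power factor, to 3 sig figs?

ω = 2πf = 276500 rad/s
X_L = ωL = 6640 Ω
X_C = 1/(ωC) = 24100 Ω
Branch 1 (R+jX_L): Z₁ = 7100 + j6640 Ω, |Z₁| = 9720 Ω
Branch 2 (−jX_C): Z₂ = −j24100 Ω
Parallel: Z = Z₁Z₂/(Z₁+Z₂), |Z| = 12400 Ω, ∠Z = 21.0°
cos φ = cos(21.0°) = 0.934

0.934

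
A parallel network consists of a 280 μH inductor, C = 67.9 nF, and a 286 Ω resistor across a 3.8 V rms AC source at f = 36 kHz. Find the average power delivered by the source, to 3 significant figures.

ω = 2πf = 226200 rad/s
X_L = ωL = 63.3 Ω
X_C = 1/(ωC) = 65.1 Ω
Parallel: admittances add. Y = 1/R + 1/(jωL) + jωC
Y = (0.00350 − j0.000431) S
|Y| = 0.00352 S → |Z| = 1/|Y| = 284 Ω, ∠Z = −∠Y = 7.02°
I = V/|Z| = 13.4 mA
P = VI cos φ = 3.8 × 0.0134 × cos(7.02°) = 50.5 mW

50.5 mW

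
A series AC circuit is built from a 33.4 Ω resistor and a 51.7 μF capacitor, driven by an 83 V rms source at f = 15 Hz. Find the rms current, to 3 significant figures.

399 mA

ω = 2πf = 94.25 rad/s
X_C = 1/(ωC) = 205 Ω
Z = 33.4 − j205 Ω
|Z| = √(33.4² + 205²) = 208 Ω
I = V/|Z| = 83/208 = 399 mA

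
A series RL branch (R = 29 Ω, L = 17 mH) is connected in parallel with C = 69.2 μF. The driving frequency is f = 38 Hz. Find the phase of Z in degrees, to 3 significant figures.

ω = 2πf = 238.8 rad/s
X_L = ωL = 4.06 Ω
X_C = 1/(ωC) = 60.5 Ω
Branch 1 (R+jX_L): Z₁ = 29.0 + j4.06 Ω, |Z₁| = 29.3 Ω
Branch 2 (−jX_C): Z₂ = −j60.5 Ω
Parallel: Z = Z₁Z₂/(Z₁+Z₂), |Z| = 27.9 Ω, ∠Z = -19.2°

-19.2°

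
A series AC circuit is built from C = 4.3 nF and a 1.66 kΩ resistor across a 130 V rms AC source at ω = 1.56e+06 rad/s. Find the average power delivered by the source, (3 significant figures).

X_C = 1/(ωC) = 149 Ω
Z = 1660 − j149 Ω
|Z| = √(1660² + 149²) = 1670 Ω
∠Z = arctan(-149/1660) = -5.13°
I = V/|Z| = 78.0 mA
P = VI cos φ = 130 × 0.0780 × cos(-5.13°) = 10.1 W

10.1 W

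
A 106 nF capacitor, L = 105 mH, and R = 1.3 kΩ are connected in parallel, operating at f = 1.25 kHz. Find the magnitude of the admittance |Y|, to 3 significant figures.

858 μS

ω = 2πf = 7854 rad/s
X_L = ωL = 825 Ω
X_C = 1/(ωC) = 1200 Ω
Parallel: admittances add. Y = 1/R + 1/(jωL) + jωC
Y = (0.000769 − j0.000380) S
|Y| = 0.000858 S → |Z| = 1/|Y| = 1170 Ω, ∠Z = −∠Y = 26.3°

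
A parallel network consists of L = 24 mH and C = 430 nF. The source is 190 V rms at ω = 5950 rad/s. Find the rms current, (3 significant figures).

X_L = ωL = 143 Ω
X_C = 1/(ωC) = 391 Ω
Parallel: admittances add. Y = 1/(jωL) + jωC
Y = (0 − j0.00444) S
|Y| = 0.00444 S → |Z| = 1/|Y| = 225 Ω, ∠Z = −∠Y = 90.0°
I = V/|Z| = 190/225 = 844 mA

844 mA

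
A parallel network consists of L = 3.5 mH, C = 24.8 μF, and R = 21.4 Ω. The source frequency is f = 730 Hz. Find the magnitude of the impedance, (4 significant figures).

ω = 2πf = 4587 rad/s
X_L = ωL = 16.05 Ω
X_C = 1/(ωC) = 8.791 Ω
Parallel: admittances add. Y = 1/R + 1/(jωL) + jωC
Y = (0.04673 + j0.05146) S
|Y| = 0.06951 S → |Z| = 1/|Y| = 14.39 Ω, ∠Z = −∠Y = -47.76°

14.39 Ω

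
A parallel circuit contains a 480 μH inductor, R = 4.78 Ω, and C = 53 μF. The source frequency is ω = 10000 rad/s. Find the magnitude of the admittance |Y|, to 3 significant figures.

X_L = ωL = 4.80 Ω
X_C = 1/(ωC) = 1.89 Ω
Parallel: admittances add. Y = 1/R + 1/(jωL) + jωC
Y = (0.209 + j0.322) S
|Y| = 0.384 S → |Z| = 1/|Y| = 2.61 Ω, ∠Z = −∠Y = -57.0°

384 mS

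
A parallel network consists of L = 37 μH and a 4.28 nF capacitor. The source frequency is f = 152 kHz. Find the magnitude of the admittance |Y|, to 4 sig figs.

24.21 mS

ω = 2πf = 955000 rad/s
X_L = ωL = 35.34 Ω
X_C = 1/(ωC) = 244.6 Ω
Parallel: admittances add. Y = 1/(jωL) + jωC
Y = (0 − j0.02421) S
|Y| = 0.02421 S → |Z| = 1/|Y| = 41.30 Ω, ∠Z = −∠Y = 90.00°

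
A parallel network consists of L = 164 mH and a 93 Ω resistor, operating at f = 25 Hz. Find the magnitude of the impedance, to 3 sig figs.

24.8 Ω

ω = 2πf = 157.1 rad/s
X_L = ωL = 25.8 Ω
Parallel: admittances add. Y = 1/R + 1/(jωL)
Y = (0.0108 − j0.0388) S
|Y| = 0.0403 S → |Z| = 1/|Y| = 24.8 Ω, ∠Z = −∠Y = 74.5°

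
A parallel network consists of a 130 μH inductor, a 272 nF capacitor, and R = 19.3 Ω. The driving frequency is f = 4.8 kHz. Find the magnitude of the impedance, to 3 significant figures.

ω = 2πf = 30160 rad/s
X_L = ωL = 3.92 Ω
X_C = 1/(ωC) = 122 Ω
Parallel: admittances add. Y = 1/R + 1/(jωL) + jωC
Y = (0.0518 − j0.247) S
|Y| = 0.252 S → |Z| = 1/|Y| = 3.96 Ω, ∠Z = −∠Y = 78.1°

3.96 Ω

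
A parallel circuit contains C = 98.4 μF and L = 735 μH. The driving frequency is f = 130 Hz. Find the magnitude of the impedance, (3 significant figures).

0.631 Ω

ω = 2πf = 816.8 rad/s
X_L = ωL = 0.600 Ω
X_C = 1/(ωC) = 12.4 Ω
Parallel: admittances add. Y = 1/(jωL) + jωC
Y = (0 − j1.59) S
|Y| = 1.59 S → |Z| = 1/|Y| = 0.631 Ω, ∠Z = −∠Y = 90.0°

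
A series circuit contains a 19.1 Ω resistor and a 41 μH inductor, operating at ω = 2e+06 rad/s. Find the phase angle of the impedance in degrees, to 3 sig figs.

76.9°

X_L = ωL = 82.0 Ω
Z = 19.1 + j82.0 Ω
|Z| = √(19.1² + 82.0²) = 84.2 Ω
∠Z = arctan(82.0/19.1) = 76.9°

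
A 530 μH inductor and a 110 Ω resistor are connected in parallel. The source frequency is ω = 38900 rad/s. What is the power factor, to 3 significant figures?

X_L = ωL = 20.6 Ω
Parallel: admittances add. Y = 1/R + 1/(jωL)
Y = (0.00909 − j0.0485) S
|Y| = 0.0493 S → |Z| = 1/|Y| = 20.3 Ω, ∠Z = −∠Y = 79.4°
cos φ = cos(79.4°) = 0.184

0.184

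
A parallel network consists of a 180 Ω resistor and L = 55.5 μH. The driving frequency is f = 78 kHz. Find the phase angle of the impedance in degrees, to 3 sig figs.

81.4°

ω = 2πf = 490100 rad/s
X_L = ωL = 27.2 Ω
Parallel: admittances add. Y = 1/R + 1/(jωL)
Y = (0.00556 − j0.0368) S
|Y| = 0.0372 S → |Z| = 1/|Y| = 26.9 Ω, ∠Z = −∠Y = 81.4°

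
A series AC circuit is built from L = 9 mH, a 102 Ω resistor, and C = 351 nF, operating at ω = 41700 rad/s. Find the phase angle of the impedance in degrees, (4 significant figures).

X_L = ωL = 375.3 Ω
X_C = 1/(ωC) = 68.32 Ω
Net reactance X = X_L − X_C = 307.0 Ω
Z = 102.0 + j307.0 Ω
|Z| = √(102.0² + 307.0²) = 323.5 Ω
∠Z = arctan(307.0/102.0) = 71.62°

71.62°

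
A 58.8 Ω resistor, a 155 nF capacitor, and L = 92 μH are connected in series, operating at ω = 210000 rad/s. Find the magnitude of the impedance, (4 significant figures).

59.90 Ω

X_L = ωL = 19.32 Ω
X_C = 1/(ωC) = 30.72 Ω
Net reactance X = X_L − X_C = -11.40 Ω
Z = 58.80 − j11.40 Ω
|Z| = √(58.80² + 11.40²) = 59.90 Ω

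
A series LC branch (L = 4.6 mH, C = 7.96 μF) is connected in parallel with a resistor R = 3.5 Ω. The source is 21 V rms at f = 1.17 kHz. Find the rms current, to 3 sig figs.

6.13 A

ω = 2πf = 7351 rad/s
X_L = ωL = 33.8 Ω
X_C = 1/(ωC) = 17.1 Ω
Branch 1: Z₁ = R = 3.50 Ω
Branch 2 (series LC): Z₂ = j(X_L − X_C) = j16.7 Ω
Parallel: Z = Z₁Z₂/(Z₁+Z₂), |Z| = 3.43 Ω, ∠Z = 11.8°
I = V/|Z| = 21/3.43 = 6.13 A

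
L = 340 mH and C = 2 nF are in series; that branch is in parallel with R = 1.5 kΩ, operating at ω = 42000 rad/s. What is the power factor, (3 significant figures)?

X_L = ωL = 14300 Ω
X_C = 1/(ωC) = 11900 Ω
Branch 1: Z₁ = R = 1500 Ω
Branch 2 (series LC): Z₂ = j(X_L − X_C) = j2380 Ω
Parallel: Z = Z₁Z₂/(Z₁+Z₂), |Z| = 1270 Ω, ∠Z = 32.3°
cos φ = cos(32.3°) = 0.846

0.846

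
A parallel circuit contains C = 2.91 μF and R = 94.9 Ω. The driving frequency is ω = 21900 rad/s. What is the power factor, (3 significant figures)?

X_C = 1/(ωC) = 15.7 Ω
Parallel: admittances add. Y = 1/R + jωC
Y = (0.0105 + j0.0637) S
|Y| = 0.0646 S → |Z| = 1/|Y| = 15.5 Ω, ∠Z = −∠Y = -80.6°
cos φ = cos(-80.6°) = 0.163

0.163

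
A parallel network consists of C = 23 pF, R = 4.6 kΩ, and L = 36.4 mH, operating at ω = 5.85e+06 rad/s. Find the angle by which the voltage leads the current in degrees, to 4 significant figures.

X_L = ωL = 212900 Ω
X_C = 1/(ωC) = 7432 Ω
Parallel: admittances add. Y = 1/R + 1/(jωL) + jωC
Y = (0.0002174 + j0.0001299) S
|Y| = 0.0002532 S → |Z| = 1/|Y| = 3949 Ω, ∠Z = −∠Y = -30.85°

-30.85°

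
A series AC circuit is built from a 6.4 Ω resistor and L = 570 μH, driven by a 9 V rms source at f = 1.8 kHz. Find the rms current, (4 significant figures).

990.8 mA

ω = 2πf = 11310 rad/s
X_L = ωL = 6.447 Ω
Z = 6.400 + j6.447 Ω
|Z| = √(6.400² + 6.447²) = 9.084 Ω
I = V/|Z| = 9/9.084 = 990.8 mA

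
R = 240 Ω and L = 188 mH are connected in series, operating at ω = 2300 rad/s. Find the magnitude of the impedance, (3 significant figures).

X_L = ωL = 432 Ω
Z = 240 + j432 Ω
|Z| = √(240² + 432²) = 495 Ω

495 Ω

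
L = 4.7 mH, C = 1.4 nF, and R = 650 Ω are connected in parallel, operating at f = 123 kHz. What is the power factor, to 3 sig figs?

0.886

ω = 2πf = 772800 rad/s
X_L = ωL = 3630 Ω
X_C = 1/(ωC) = 924 Ω
Parallel: admittances add. Y = 1/R + 1/(jωL) + jωC
Y = (0.00154 + j0.000807) S
|Y| = 0.00174 S → |Z| = 1/|Y| = 576 Ω, ∠Z = −∠Y = -27.7°
cos φ = cos(-27.7°) = 0.886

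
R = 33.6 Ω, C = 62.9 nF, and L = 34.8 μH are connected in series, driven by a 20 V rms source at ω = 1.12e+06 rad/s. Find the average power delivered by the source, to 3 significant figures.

7.71 W

X_L = ωL = 39.0 Ω
X_C = 1/(ωC) = 14.2 Ω
Net reactance X = X_L − X_C = 24.8 Ω
Z = 33.6 + j24.8 Ω
|Z| = √(33.6² + 24.8²) = 41.8 Ω
∠Z = arctan(24.8/33.6) = 36.4°
I = V/|Z| = 479 mA
P = VI cos φ = 20 × 0.479 × cos(36.4°) = 7.71 W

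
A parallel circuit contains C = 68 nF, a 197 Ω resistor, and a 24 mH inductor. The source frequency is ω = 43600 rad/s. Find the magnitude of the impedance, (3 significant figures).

X_L = ωL = 1050 Ω
X_C = 1/(ωC) = 337 Ω
Parallel: admittances add. Y = 1/R + 1/(jωL) + jωC
Y = (0.00508 + j0.00201) S
|Y| = 0.00546 S → |Z| = 1/|Y| = 183 Ω, ∠Z = −∠Y = -21.6°

183 Ω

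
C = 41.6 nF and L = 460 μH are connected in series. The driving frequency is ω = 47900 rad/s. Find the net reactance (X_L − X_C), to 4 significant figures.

X_L = ωL = 22.03 Ω
X_C = 1/(ωC) = 501.8 Ω
X = 22.03 − 501.8 = -479.8 Ω

-479.8 Ω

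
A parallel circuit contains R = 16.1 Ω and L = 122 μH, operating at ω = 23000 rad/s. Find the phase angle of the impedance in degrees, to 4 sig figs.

X_L = ωL = 2.806 Ω
Parallel: admittances add. Y = 1/R + 1/(jωL)
Y = (0.06211 − j0.3564) S
|Y| = 0.3618 S → |Z| = 1/|Y| = 2.764 Ω, ∠Z = −∠Y = 80.11°

80.11°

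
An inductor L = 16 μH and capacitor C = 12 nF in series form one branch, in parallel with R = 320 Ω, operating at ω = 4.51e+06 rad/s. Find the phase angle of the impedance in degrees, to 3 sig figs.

80.5°

X_L = ωL = 72.2 Ω
X_C = 1/(ωC) = 18.5 Ω
Branch 1: Z₁ = R = 320 Ω
Branch 2 (series LC): Z₂ = j(X_L − X_C) = j53.7 Ω
Parallel: Z = Z₁Z₂/(Z₁+Z₂), |Z| = 52.9 Ω, ∠Z = 80.5°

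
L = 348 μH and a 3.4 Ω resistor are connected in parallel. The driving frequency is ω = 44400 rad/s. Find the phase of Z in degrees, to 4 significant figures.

X_L = ωL = 15.45 Ω
Parallel: admittances add. Y = 1/R + 1/(jωL)
Y = (0.2941 − j0.06472) S
|Y| = 0.3012 S → |Z| = 1/|Y| = 3.321 Ω, ∠Z = −∠Y = 12.41°

12.41°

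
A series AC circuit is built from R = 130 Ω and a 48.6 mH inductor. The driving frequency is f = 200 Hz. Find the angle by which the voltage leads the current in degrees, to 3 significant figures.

ω = 2πf = 1257 rad/s
X_L = ωL = 61.1 Ω
Z = 130 + j61.1 Ω
|Z| = √(130² + 61.1²) = 144 Ω
∠Z = arctan(61.1/130) = 25.2°

25.2°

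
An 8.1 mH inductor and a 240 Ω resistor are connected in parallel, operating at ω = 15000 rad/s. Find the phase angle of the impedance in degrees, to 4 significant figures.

63.15°

X_L = ωL = 121.5 Ω
Parallel: admittances add. Y = 1/R + 1/(jωL)
Y = (0.004167 − j0.008230) S
|Y| = 0.009225 S → |Z| = 1/|Y| = 108.4 Ω, ∠Z = −∠Y = 63.15°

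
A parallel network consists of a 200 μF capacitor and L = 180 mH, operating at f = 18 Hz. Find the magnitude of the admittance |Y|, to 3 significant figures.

ω = 2πf = 113.1 rad/s
X_L = ωL = 20.4 Ω
X_C = 1/(ωC) = 44.2 Ω
Parallel: admittances add. Y = 1/(jωL) + jωC
Y = (0 − j0.0265) S
|Y| = 0.0265 S → |Z| = 1/|Y| = 37.7 Ω, ∠Z = −∠Y = 90.0°

26.5 mS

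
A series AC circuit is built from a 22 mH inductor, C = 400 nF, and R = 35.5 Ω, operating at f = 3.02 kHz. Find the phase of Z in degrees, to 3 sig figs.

82.9°

ω = 2πf = 18980 rad/s
X_L = ωL = 417 Ω
X_C = 1/(ωC) = 132 Ω
Net reactance X = X_L − X_C = 286 Ω
Z = 35.5 + j286 Ω
|Z| = √(35.5² + 286²) = 288 Ω
∠Z = arctan(286/35.5) = 82.9°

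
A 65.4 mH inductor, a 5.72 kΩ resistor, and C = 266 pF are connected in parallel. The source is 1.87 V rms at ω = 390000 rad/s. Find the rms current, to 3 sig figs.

X_L = ωL = 25500 Ω
X_C = 1/(ωC) = 9640 Ω
Parallel: admittances add. Y = 1/R + 1/(jωL) + jωC
Y = (0.000175 + j6.45e-05) S
|Y| = 0.000186 S → |Z| = 1/|Y| = 5370 Ω, ∠Z = −∠Y = -20.3°
I = V/|Z| = 1.87/5370 = 348 μA

348 μA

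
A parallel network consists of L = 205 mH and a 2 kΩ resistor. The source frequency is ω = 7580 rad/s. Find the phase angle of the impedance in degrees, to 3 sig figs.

X_L = ωL = 1550 Ω
Parallel: admittances add. Y = 1/R + 1/(jωL)
Y = (0.000500 − j0.000644) S
|Y| = 0.000815 S → |Z| = 1/|Y| = 1230 Ω, ∠Z = −∠Y = 52.2°

52.2°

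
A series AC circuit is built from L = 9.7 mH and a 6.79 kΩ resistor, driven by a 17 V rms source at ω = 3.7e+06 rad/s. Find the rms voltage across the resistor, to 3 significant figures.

X_L = ωL = 35900 Ω
Z = 6790 + j35900 Ω
|Z| = √(6790² + 35900²) = 36500 Ω
I = V/|Z| = 465 μA
V_R = I·|Z_R| = 0.000465 × 6790 = 3.16 V

3.16 V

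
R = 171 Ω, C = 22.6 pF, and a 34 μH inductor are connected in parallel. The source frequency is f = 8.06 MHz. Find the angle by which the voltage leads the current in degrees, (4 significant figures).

ω = 2πf = 5.064e+07 rad/s
X_L = ωL = 1722 Ω
X_C = 1/(ωC) = 873.7 Ω
Parallel: admittances add. Y = 1/R + 1/(jωL) + jωC
Y = (0.005848 + j0.0005637) S
|Y| = 0.005875 S → |Z| = 1/|Y| = 170.2 Ω, ∠Z = −∠Y = -5.506°

-5.506°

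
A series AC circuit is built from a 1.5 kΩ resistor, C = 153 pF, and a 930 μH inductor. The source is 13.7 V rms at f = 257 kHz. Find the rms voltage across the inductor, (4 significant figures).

ω = 2πf = 1.615e+06 rad/s
X_L = ωL = 1502 Ω
X_C = 1/(ωC) = 4048 Ω
Net reactance X = X_L − X_C = -2546 Ω
Z = 1500 − j2546 Ω
|Z| = √(1500² + 2546²) = 2955 Ω
I = V/|Z| = 4.636 mA
V_L = I·|Z_L| = 0.004636 × 1502 = 6.963 V

6.963 V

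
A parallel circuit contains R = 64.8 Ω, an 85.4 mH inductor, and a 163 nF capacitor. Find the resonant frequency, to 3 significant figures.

1.35 kHz

ω₀ = 1/√(LC) = 1/√(0.0854 × 1.63e-07) = 8476 rad/s
f₀ = ω₀/(2π) = 1.35 kHz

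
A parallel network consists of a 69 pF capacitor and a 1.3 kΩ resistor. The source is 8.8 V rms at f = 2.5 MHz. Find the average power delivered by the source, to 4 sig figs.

ω = 2πf = 1.571e+07 rad/s
X_C = 1/(ωC) = 922.6 Ω
Parallel: admittances add. Y = 1/R + jωC
Y = (0.0007692 + j0.001084) S
|Y| = 0.001329 S → |Z| = 1/|Y| = 752.4 Ω, ∠Z = −∠Y = -54.64°
I = V/|Z| = 11.70 mA
P = VI cos φ = 8.8 × 0.01170 × cos(-54.64°) = 59.57 mW

59.57 mW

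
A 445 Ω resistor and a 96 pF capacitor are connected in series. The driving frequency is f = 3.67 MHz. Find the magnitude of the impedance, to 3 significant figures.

ω = 2πf = 2.306e+07 rad/s
X_C = 1/(ωC) = 452 Ω
Z = 445 − j452 Ω
|Z| = √(445² + 452²) = 634 Ω

634 Ω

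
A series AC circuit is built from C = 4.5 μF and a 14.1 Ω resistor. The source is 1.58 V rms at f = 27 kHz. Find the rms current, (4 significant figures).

111.6 mA

ω = 2πf = 169600 rad/s
X_C = 1/(ωC) = 1.310 Ω
Z = 14.10 − j1.310 Ω
|Z| = √(14.10² + 1.310²) = 14.16 Ω
I = V/|Z| = 1.58/14.16 = 111.6 mA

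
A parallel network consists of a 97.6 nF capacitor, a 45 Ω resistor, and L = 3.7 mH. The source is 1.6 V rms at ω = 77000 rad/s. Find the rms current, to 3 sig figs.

X_L = ωL = 285 Ω
X_C = 1/(ωC) = 133 Ω
Parallel: admittances add. Y = 1/R + 1/(jωL) + jωC
Y = (0.0222 + j0.00401) S
|Y| = 0.0226 S → |Z| = 1/|Y| = 44.3 Ω, ∠Z = −∠Y = -10.2°
I = V/|Z| = 1.6/44.3 = 36.1 mA

36.1 mA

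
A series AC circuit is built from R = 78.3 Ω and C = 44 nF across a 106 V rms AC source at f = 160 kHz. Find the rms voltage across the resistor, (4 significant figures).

ω = 2πf = 1.005e+06 rad/s
X_C = 1/(ωC) = 22.61 Ω
Z = 78.30 − j22.61 Ω
|Z| = √(78.30² + 22.61²) = 81.50 Ω
I = V/|Z| = 1.301 A
V_R = I·|Z_R| = 1.301 × 78.30 = 101.8 V

101.8 V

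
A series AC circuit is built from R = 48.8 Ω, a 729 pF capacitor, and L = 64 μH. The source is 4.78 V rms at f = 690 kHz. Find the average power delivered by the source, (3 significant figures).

ω = 2πf = 4.335e+06 rad/s
X_L = ωL = 277 Ω
X_C = 1/(ωC) = 316 Ω
Net reactance X = X_L − X_C = -38.9 Ω
Z = 48.8 − j38.9 Ω
|Z| = √(48.8² + 38.9²) = 62.4 Ω
∠Z = arctan(-38.9/48.8) = -38.6°
I = V/|Z| = 76.6 mA
P = VI cos φ = 4.78 × 0.0766 × cos(-38.6°) = 286 mW

286 mW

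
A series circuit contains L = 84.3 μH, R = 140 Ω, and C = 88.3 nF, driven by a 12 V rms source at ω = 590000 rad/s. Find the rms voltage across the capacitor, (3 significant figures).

1.61 V

X_L = ωL = 49.7 Ω
X_C = 1/(ωC) = 19.2 Ω
Net reactance X = X_L − X_C = 30.5 Ω
Z = 140 + j30.5 Ω
|Z| = √(140² + 30.5²) = 143 Ω
I = V/|Z| = 83.7 mA
V_C = I·|Z_C| = 0.0837 × 19.2 = 1.61 V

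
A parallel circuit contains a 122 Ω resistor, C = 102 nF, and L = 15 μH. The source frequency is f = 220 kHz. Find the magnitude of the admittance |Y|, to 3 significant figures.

ω = 2πf = 1.382e+06 rad/s
X_L = ωL = 20.7 Ω
X_C = 1/(ωC) = 7.09 Ω
Parallel: admittances add. Y = 1/R + 1/(jωL) + jωC
Y = (0.00820 + j0.0928) S
|Y| = 0.0931 S → |Z| = 1/|Y| = 10.7 Ω, ∠Z = −∠Y = -85.0°

93.1 mS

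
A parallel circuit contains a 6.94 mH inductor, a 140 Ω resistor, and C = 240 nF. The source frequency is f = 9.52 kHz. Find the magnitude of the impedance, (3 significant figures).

ω = 2πf = 59820 rad/s
X_L = ωL = 415 Ω
X_C = 1/(ωC) = 69.7 Ω
Parallel: admittances add. Y = 1/R + 1/(jωL) + jωC
Y = (0.00714 + j0.0119) S
|Y| = 0.0139 S → |Z| = 1/|Y| = 71.8 Ω, ∠Z = −∠Y = -59.1°

71.8 Ω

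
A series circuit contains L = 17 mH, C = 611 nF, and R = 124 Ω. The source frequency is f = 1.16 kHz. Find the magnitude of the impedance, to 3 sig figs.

ω = 2πf = 7288 rad/s
X_L = ωL = 124 Ω
X_C = 1/(ωC) = 225 Ω
Net reactance X = X_L − X_C = -101 Ω
Z = 124 − j101 Ω
|Z| = √(124² + 101²) = 160 Ω

160 Ω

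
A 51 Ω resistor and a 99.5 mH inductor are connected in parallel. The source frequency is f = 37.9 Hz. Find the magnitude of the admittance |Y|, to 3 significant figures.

ω = 2πf = 238.1 rad/s
X_L = ωL = 23.7 Ω
Parallel: admittances add. Y = 1/R + 1/(jωL)
Y = (0.0196 − j0.0422) S
|Y| = 0.0465 S → |Z| = 1/|Y| = 21.5 Ω, ∠Z = −∠Y = 65.1°

46.5 mS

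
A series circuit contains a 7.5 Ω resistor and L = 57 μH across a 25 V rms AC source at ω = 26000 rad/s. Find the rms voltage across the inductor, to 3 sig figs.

X_L = ωL = 1.48 Ω
Z = 7.50 + j1.48 Ω
|Z| = √(7.50² + 1.48²) = 7.65 Ω
I = V/|Z| = 3.27 A
V_L = I·|Z_L| = 3.27 × 1.48 = 4.85 V

4.85 V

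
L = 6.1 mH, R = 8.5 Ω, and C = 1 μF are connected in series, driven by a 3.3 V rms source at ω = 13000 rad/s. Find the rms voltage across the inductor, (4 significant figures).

X_L = ωL = 79.30 Ω
X_C = 1/(ωC) = 76.92 Ω
Net reactance X = X_L − X_C = 2.377 Ω
Z = 8.500 + j2.377 Ω
|Z| = √(8.500² + 2.377²) = 8.826 Ω
I = V/|Z| = 373.9 mA
V_L = I·|Z_L| = 0.3739 × 79.30 = 29.65 V

29.65 V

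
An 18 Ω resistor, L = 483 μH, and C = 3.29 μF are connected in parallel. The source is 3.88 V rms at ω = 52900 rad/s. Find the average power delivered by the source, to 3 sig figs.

X_L = ωL = 25.6 Ω
X_C = 1/(ωC) = 5.75 Ω
Parallel: admittances add. Y = 1/R + 1/(jωL) + jωC
Y = (0.0556 + j0.135) S
|Y| = 0.146 S → |Z| = 1/|Y| = 6.85 Ω, ∠Z = −∠Y = -67.6°
I = V/|Z| = 566 mA
P = VI cos φ = 3.88 × 0.566 × cos(-67.6°) = 836 mW

836 mW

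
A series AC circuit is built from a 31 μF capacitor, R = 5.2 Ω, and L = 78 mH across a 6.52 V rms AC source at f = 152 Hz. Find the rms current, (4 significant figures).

158.8 mA

ω = 2πf = 955.0 rad/s
X_L = ωL = 74.49 Ω
X_C = 1/(ωC) = 33.78 Ω
Net reactance X = X_L − X_C = 40.72 Ω
Z = 5.200 + j40.72 Ω
|Z| = √(5.200² + 40.72²) = 41.05 Ω
I = V/|Z| = 6.52/41.05 = 158.8 mA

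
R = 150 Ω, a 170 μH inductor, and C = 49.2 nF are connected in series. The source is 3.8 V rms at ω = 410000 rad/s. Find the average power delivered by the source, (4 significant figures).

X_L = ωL = 69.70 Ω
X_C = 1/(ωC) = 49.57 Ω
Net reactance X = X_L − X_C = 20.13 Ω
Z = 150.0 + j20.13 Ω
|Z| = √(150.0² + 20.13²) = 151.3 Ω
∠Z = arctan(20.13/150.0) = 7.642°
I = V/|Z| = 25.11 mA
P = VI cos φ = 3.8 × 0.02511 × cos(7.642°) = 94.56 mW

94.56 mW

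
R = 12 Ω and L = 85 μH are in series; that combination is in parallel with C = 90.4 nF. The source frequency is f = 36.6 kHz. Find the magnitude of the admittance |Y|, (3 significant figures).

28.1 mS

ω = 2πf = 230000 rad/s
X_L = ωL = 19.5 Ω
X_C = 1/(ωC) = 48.1 Ω
Branch 1 (R+jX_L): Z₁ = 12.0 + j19.5 Ω, |Z₁| = 22.9 Ω
Branch 2 (−jX_C): Z₂ = −j48.1 Ω
Parallel: Z = Z₁Z₂/(Z₁+Z₂), |Z| = 35.6 Ω, ∠Z = 35.7°
|Y| = 1/|Z| = 28.1 mS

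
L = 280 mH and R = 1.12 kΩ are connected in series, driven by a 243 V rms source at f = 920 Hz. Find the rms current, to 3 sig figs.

ω = 2πf = 5781 rad/s
X_L = ωL = 1620 Ω
Z = 1120 + j1620 Ω
|Z| = √(1120² + 1620²) = 1970 Ω
I = V/|Z| = 243/1970 = 123 mA

123 mA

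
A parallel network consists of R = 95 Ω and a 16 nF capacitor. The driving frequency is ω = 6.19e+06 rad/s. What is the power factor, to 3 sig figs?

0.106

X_C = 1/(ωC) = 10.1 Ω
Parallel: admittances add. Y = 1/R + jωC
Y = (0.0105 + j0.0990) S
|Y| = 0.0996 S → |Z| = 1/|Y| = 10.0 Ω, ∠Z = −∠Y = -83.9°
cos φ = cos(-83.9°) = 0.106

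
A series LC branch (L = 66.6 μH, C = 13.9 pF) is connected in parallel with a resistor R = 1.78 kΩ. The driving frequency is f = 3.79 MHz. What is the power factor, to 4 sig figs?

0.6277

ω = 2πf = 2.381e+07 rad/s
X_L = ωL = 1586 Ω
X_C = 1/(ωC) = 3021 Ω
Branch 1: Z₁ = R = 1780 Ω
Branch 2 (series LC): Z₂ = j(X_L − X_C) = −j1435 Ω
Parallel: Z = Z₁Z₂/(Z₁+Z₂), |Z| = 1117 Ω, ∠Z = -51.12°
cos φ = cos(-51.12°) = 0.6277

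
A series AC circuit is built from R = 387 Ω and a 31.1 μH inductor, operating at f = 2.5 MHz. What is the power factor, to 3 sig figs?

ω = 2πf = 1.571e+07 rad/s
X_L = ωL = 489 Ω
Z = 387 + j489 Ω
|Z| = √(387² + 489²) = 623 Ω
∠Z = arctan(489/387) = 51.6°
cos φ = cos(51.6°) = 0.621

0.621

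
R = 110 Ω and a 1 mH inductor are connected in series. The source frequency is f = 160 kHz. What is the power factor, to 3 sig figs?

ω = 2πf = 1.005e+06 rad/s
X_L = ωL = 1010 Ω
Z = 110 + j1010 Ω
|Z| = √(110² + 1010²) = 1010 Ω
∠Z = arctan(1010/110) = 83.8°
cos φ = cos(83.8°) = 0.109

0.109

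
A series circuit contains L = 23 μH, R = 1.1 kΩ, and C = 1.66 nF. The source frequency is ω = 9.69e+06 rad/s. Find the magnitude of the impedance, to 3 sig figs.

1110 Ω

X_L = ωL = 223 Ω
X_C = 1/(ωC) = 62.2 Ω
Net reactance X = X_L − X_C = 161 Ω
Z = 1100 + j161 Ω
|Z| = √(1100² + 161²) = 1110 Ω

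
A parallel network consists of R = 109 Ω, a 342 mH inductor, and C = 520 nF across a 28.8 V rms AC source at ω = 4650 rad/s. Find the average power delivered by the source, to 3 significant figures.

7.61 W

X_L = ωL = 1590 Ω
X_C = 1/(ωC) = 414 Ω
Parallel: admittances add. Y = 1/R + 1/(jωL) + jωC
Y = (0.00917 + j0.00179) S
|Y| = 0.00935 S → |Z| = 1/|Y| = 107 Ω, ∠Z = −∠Y = -11.0°
I = V/|Z| = 269 mA
P = VI cos φ = 28.8 × 0.269 × cos(-11.0°) = 7.61 W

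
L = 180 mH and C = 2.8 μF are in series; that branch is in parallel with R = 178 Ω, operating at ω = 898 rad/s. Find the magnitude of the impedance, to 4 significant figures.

142.1 Ω

X_L = ωL = 161.6 Ω
X_C = 1/(ωC) = 397.7 Ω
Branch 1: Z₁ = R = 178.0 Ω
Branch 2 (series LC): Z₂ = j(X_L − X_C) = −j236.1 Ω
Parallel: Z = Z₁Z₂/(Z₁+Z₂), |Z| = 142.1 Ω, ∠Z = -37.02°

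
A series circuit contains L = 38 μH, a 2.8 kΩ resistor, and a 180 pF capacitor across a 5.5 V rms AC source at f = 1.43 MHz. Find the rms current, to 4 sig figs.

ω = 2πf = 8.985e+06 rad/s
X_L = ωL = 341.4 Ω
X_C = 1/(ωC) = 618.3 Ω
Net reactance X = X_L − X_C = -276.9 Ω
Z = 2800 − j276.9 Ω
|Z| = √(2800² + 276.9²) = 2814 Ω
I = V/|Z| = 5.5/2814 = 1.955 mA

1.955 mA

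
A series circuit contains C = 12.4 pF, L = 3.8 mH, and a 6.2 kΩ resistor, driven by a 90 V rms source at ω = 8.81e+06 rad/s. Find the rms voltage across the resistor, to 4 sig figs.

X_L = ωL = 33480 Ω
X_C = 1/(ωC) = 9154 Ω
Net reactance X = X_L − X_C = 24320 Ω
Z = 6200 + j24320 Ω
|Z| = √(6200² + 24320²) = 25100 Ω
I = V/|Z| = 3.585 mA
V_R = I·|Z_R| = 0.003585 × 6200 = 22.23 V

22.23 V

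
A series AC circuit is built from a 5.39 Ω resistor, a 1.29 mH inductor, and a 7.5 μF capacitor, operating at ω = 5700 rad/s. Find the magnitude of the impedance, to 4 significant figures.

16.92 Ω

X_L = ωL = 7.353 Ω
X_C = 1/(ωC) = 23.39 Ω
Net reactance X = X_L − X_C = -16.04 Ω
Z = 5.390 − j16.04 Ω
|Z| = √(5.390² + 16.04²) = 16.92 Ω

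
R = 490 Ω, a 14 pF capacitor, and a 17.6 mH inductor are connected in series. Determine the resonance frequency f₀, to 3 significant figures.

ω₀ = 1/√(LC) = 1/√(0.0176 × 1.4e-11) = 2.015e+06 rad/s
f₀ = ω₀/(2π) = 321 kHz

321 kHz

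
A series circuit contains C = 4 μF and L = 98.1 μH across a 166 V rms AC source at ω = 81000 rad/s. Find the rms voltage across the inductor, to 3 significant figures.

X_L = ωL = 7.95 Ω
X_C = 1/(ωC) = 3.09 Ω
Net reactance X = X_L − X_C = 4.86 Ω
Z = j4.86 Ω
|Z| = √(0² + 4.86²) = 4.86 Ω
I = V/|Z| = 34.2 A
V_L = I·|Z_L| = 34.2 × 7.95 = 271 V

271 V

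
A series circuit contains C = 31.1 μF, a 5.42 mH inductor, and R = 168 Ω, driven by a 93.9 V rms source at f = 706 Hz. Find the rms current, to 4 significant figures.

ω = 2πf = 4436 rad/s
X_L = ωL = 24.04 Ω
X_C = 1/(ωC) = 7.249 Ω
Net reactance X = X_L − X_C = 16.79 Ω
Z = 168.0 + j16.79 Ω
|Z| = √(168.0² + 16.79²) = 168.8 Ω
I = V/|Z| = 93.9/168.8 = 556.2 mA

556.2 mA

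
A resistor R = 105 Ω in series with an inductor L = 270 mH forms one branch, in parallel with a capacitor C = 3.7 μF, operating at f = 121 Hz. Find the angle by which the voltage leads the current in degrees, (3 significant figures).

28.0°

ω = 2πf = 760.3 rad/s
X_L = ωL = 205 Ω
X_C = 1/(ωC) = 355 Ω
Branch 1 (R+jX_L): Z₁ = 105 + j205 Ω, |Z₁| = 231 Ω
Branch 2 (−jX_C): Z₂ = −j355 Ω
Parallel: Z = Z₁Z₂/(Z₁+Z₂), |Z| = 447 Ω, ∠Z = 28.0°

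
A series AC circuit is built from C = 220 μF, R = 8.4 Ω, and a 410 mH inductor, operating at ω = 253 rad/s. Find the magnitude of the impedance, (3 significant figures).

86.2 Ω

X_L = ωL = 104 Ω
X_C = 1/(ωC) = 18.0 Ω
Net reactance X = X_L − X_C = 85.8 Ω
Z = 8.40 + j85.8 Ω
|Z| = √(8.40² + 85.8²) = 86.2 Ω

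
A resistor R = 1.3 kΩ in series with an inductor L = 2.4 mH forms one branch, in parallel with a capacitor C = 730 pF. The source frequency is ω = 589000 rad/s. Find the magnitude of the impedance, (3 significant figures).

2810 Ω

X_L = ωL = 1410 Ω
X_C = 1/(ωC) = 2330 Ω
Branch 1 (R+jX_L): Z₁ = 1300 + j1410 Ω, |Z₁| = 1920 Ω
Branch 2 (−jX_C): Z₂ = −j2330 Ω
Parallel: Z = Z₁Z₂/(Z₁+Z₂), |Z| = 2810 Ω, ∠Z = -7.55°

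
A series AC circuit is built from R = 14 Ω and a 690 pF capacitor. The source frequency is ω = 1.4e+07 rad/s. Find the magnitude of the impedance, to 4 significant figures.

X_C = 1/(ωC) = 103.5 Ω
Z = 14.00 − j103.5 Ω
|Z| = √(14.00² + 103.5²) = 104.5 Ω

104.5 Ω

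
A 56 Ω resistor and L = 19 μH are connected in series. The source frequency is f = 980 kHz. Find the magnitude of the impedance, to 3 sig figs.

ω = 2πf = 6.158e+06 rad/s
X_L = ωL = 117 Ω
Z = 56.0 + j117 Ω
|Z| = √(56.0² + 117²) = 130 Ω

130 Ω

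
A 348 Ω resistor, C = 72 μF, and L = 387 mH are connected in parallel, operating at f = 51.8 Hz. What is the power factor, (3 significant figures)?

ω = 2πf = 325.5 rad/s
X_L = ωL = 126 Ω
X_C = 1/(ωC) = 42.7 Ω
Parallel: admittances add. Y = 1/R + 1/(jωL) + jωC
Y = (0.00287 + j0.0155) S
|Y| = 0.0158 S → |Z| = 1/|Y| = 63.5 Ω, ∠Z = −∠Y = -79.5°
cos φ = cos(-79.5°) = 0.182

0.182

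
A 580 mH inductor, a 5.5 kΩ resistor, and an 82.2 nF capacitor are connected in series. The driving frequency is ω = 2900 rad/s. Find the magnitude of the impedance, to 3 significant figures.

X_L = ωL = 1680 Ω
X_C = 1/(ωC) = 4190 Ω
Net reactance X = X_L − X_C = -2510 Ω
Z = 5500 − j2510 Ω
|Z| = √(5500² + 2510²) = 6050 Ω

6050 Ω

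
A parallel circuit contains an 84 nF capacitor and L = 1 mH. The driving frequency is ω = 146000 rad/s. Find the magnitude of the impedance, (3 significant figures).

185 Ω

X_L = ωL = 146 Ω
X_C = 1/(ωC) = 81.5 Ω
Parallel: admittances add. Y = 1/(jωL) + jωC
Y = (0 + j0.00541) S
|Y| = 0.00541 S → |Z| = 1/|Y| = 185 Ω, ∠Z = −∠Y = -90.0°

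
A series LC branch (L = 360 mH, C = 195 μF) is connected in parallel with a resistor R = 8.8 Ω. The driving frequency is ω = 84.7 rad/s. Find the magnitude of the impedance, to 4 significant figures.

8.445 Ω

X_L = ωL = 30.49 Ω
X_C = 1/(ωC) = 60.55 Ω
Branch 1: Z₁ = R = 8.800 Ω
Branch 2 (series LC): Z₂ = j(X_L − X_C) = −j30.05 Ω
Parallel: Z = Z₁Z₂/(Z₁+Z₂), |Z| = 8.445 Ω, ∠Z = -16.32°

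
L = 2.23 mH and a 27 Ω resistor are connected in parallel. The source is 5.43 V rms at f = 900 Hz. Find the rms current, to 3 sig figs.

475 mA

ω = 2πf = 5655 rad/s
X_L = ωL = 12.6 Ω
Parallel: admittances add. Y = 1/R + 1/(jωL)
Y = (0.0370 − j0.0793) S
|Y| = 0.0875 S → |Z| = 1/|Y| = 11.4 Ω, ∠Z = −∠Y = 65.0°
I = V/|Z| = 5.43/11.4 = 475 mA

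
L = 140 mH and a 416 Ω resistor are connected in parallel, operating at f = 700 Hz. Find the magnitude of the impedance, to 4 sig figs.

344.7 Ω

ω = 2πf = 4398 rad/s
X_L = ωL = 615.8 Ω
Parallel: admittances add. Y = 1/R + 1/(jωL)
Y = (0.002404 − j0.001624) S
|Y| = 0.002901 S → |Z| = 1/|Y| = 344.7 Ω, ∠Z = −∠Y = 34.04°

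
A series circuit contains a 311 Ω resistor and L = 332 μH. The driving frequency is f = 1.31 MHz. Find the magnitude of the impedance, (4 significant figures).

2750 Ω

ω = 2πf = 8.231e+06 rad/s
X_L = ωL = 2733 Ω
Z = 311.0 + j2733 Ω
|Z| = √(311.0² + 2733²) = 2750 Ω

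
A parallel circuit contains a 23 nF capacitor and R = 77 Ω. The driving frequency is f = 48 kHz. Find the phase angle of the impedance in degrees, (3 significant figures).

ω = 2πf = 301600 rad/s
X_C = 1/(ωC) = 144 Ω
Parallel: admittances add. Y = 1/R + jωC
Y = (0.0130 + j0.00694) S
|Y| = 0.0147 S → |Z| = 1/|Y| = 67.9 Ω, ∠Z = −∠Y = -28.1°

-28.1°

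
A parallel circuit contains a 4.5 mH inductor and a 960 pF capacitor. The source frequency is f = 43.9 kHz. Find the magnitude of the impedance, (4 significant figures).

ω = 2πf = 275800 rad/s
X_L = ωL = 1241 Ω
X_C = 1/(ωC) = 3776 Ω
Parallel: admittances add. Y = 1/(jωL) + jωC
Y = (0 − j0.0005408) S
|Y| = 0.0005408 S → |Z| = 1/|Y| = 1849 Ω, ∠Z = −∠Y = 90.00°

1849 Ω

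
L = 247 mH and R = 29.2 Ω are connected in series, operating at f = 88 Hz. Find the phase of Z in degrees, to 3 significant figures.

ω = 2πf = 552.9 rad/s
X_L = ωL = 137 Ω
Z = 29.2 + j137 Ω
|Z| = √(29.2² + 137²) = 140 Ω
∠Z = arctan(137/29.2) = 77.9°

77.9°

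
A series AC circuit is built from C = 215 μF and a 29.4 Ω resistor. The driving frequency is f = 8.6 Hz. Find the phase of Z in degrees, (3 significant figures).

-71.1°

ω = 2πf = 54.04 rad/s
X_C = 1/(ωC) = 86.1 Ω
Z = 29.4 − j86.1 Ω
|Z| = √(29.4² + 86.1²) = 91.0 Ω
∠Z = arctan(-86.1/29.4) = -71.1°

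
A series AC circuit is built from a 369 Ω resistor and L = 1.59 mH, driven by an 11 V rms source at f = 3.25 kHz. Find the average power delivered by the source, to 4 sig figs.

ω = 2πf = 20420 rad/s
X_L = ωL = 32.47 Ω
Z = 369.0 + j32.47 Ω
|Z| = √(369.0² + 32.47²) = 370.4 Ω
∠Z = arctan(32.47/369.0) = 5.029°
I = V/|Z| = 29.70 mA
P = VI cos φ = 11 × 0.02970 × cos(5.029°) = 325.4 mW

325.4 mW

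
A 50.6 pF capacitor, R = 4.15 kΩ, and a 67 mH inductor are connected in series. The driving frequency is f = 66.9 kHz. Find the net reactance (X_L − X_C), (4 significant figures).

-18850 Ω

ω = 2πf = 420300 rad/s
X_L = ωL = 28160 Ω
X_C = 1/(ωC) = 47020 Ω
X = 28160 − 47020 = -18850 Ω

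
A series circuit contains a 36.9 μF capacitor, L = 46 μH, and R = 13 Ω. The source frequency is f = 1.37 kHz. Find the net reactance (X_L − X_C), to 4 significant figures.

ω = 2πf = 8608 rad/s
X_L = ωL = 0.3960 Ω
X_C = 1/(ωC) = 3.148 Ω
X = 0.3960 − 3.148 = -2.752 Ω

-2.752 Ω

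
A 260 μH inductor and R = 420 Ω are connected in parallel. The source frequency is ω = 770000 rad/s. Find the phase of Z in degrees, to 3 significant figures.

X_L = ωL = 200 Ω
Parallel: admittances add. Y = 1/R + 1/(jωL)
Y = (0.00238 − j0.00500) S
|Y| = 0.00553 S → |Z| = 1/|Y| = 181 Ω, ∠Z = −∠Y = 64.5°

64.5°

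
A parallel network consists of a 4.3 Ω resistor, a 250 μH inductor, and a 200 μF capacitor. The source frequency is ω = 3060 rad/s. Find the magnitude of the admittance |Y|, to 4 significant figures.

733.1 mS

X_L = ωL = 0.7650 Ω
X_C = 1/(ωC) = 1.634 Ω
Parallel: admittances add. Y = 1/R + 1/(jωL) + jωC
Y = (0.2326 − j0.6952) S
|Y| = 0.7331 S → |Z| = 1/|Y| = 1.364 Ω, ∠Z = −∠Y = 71.50°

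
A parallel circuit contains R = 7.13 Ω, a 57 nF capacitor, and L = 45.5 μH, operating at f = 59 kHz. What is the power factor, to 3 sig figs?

0.965

ω = 2πf = 370700 rad/s
X_L = ωL = 16.9 Ω
X_C = 1/(ωC) = 47.3 Ω
Parallel: admittances add. Y = 1/R + 1/(jωL) + jωC
Y = (0.140 − j0.0382) S
|Y| = 0.145 S → |Z| = 1/|Y| = 6.88 Ω, ∠Z = −∠Y = 15.2°
cos φ = cos(15.2°) = 0.965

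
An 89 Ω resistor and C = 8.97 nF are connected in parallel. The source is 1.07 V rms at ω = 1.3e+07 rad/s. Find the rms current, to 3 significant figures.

125 mA

X_C = 1/(ωC) = 8.58 Ω
Parallel: admittances add. Y = 1/R + jωC
Y = (0.0112 + j0.117) S
|Y| = 0.117 S → |Z| = 1/|Y| = 8.54 Ω, ∠Z = −∠Y = -84.5°
I = V/|Z| = 1.07/8.54 = 125 mA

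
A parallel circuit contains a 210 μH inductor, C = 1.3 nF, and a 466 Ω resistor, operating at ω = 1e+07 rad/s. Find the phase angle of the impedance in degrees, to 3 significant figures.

X_L = ωL = 2100 Ω
X_C = 1/(ωC) = 76.9 Ω
Parallel: admittances add. Y = 1/R + 1/(jωL) + jωC
Y = (0.00215 + j0.0125) S
|Y| = 0.0127 S → |Z| = 1/|Y| = 78.7 Ω, ∠Z = −∠Y = -80.3°

-80.3°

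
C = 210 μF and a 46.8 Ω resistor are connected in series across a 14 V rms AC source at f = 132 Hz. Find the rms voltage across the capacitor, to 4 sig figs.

ω = 2πf = 829.4 rad/s
X_C = 1/(ωC) = 5.742 Ω
Z = 46.80 − j5.742 Ω
|Z| = √(46.80² + 5.742²) = 47.15 Ω
I = V/|Z| = 296.9 mA
V_C = I·|Z_C| = 0.2969 × 5.742 = 1.705 V

1.705 V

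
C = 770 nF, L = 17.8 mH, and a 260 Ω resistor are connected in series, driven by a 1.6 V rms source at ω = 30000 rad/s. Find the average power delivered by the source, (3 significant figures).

2.16 mW

X_L = ωL = 534 Ω
X_C = 1/(ωC) = 43.3 Ω
Net reactance X = X_L − X_C = 491 Ω
Z = 260 + j491 Ω
|Z| = √(260² + 491²) = 555 Ω
∠Z = arctan(491/260) = 62.1°
I = V/|Z| = 2.88 mA
P = VI cos φ = 1.6 × 0.00288 × cos(62.1°) = 2.16 mW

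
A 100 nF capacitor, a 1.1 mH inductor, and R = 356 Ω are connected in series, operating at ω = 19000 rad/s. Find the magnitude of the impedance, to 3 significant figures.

618 Ω

X_L = ωL = 20.9 Ω
X_C = 1/(ωC) = 526 Ω
Net reactance X = X_L − X_C = -505 Ω
Z = 356 − j505 Ω
|Z| = √(356² + 505²) = 618 Ω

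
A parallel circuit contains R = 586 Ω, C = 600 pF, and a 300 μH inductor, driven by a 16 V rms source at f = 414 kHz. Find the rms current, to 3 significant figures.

27.7 mA

ω = 2πf = 2.601e+06 rad/s
X_L = ωL = 780 Ω
X_C = 1/(ωC) = 641 Ω
Parallel: admittances add. Y = 1/R + 1/(jωL) + jωC
Y = (0.00171 + j0.000279) S
|Y| = 0.00173 S → |Z| = 1/|Y| = 578 Ω, ∠Z = −∠Y = -9.30°
I = V/|Z| = 16/578 = 27.7 mA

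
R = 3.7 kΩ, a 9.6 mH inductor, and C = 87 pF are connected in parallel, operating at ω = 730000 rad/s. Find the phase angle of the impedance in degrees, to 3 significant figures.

X_L = ωL = 7010 Ω
X_C = 1/(ωC) = 15700 Ω
Parallel: admittances add. Y = 1/R + 1/(jωL) + jωC
Y = (0.000270 − j7.92e-05) S
|Y| = 0.000282 S → |Z| = 1/|Y| = 3550 Ω, ∠Z = −∠Y = 16.3°

16.3°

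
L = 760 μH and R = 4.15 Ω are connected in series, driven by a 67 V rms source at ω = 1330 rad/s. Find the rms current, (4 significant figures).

15.69 A

X_L = ωL = 1.011 Ω
Z = 4.150 + j1.011 Ω
|Z| = √(4.150² + 1.011²) = 4.271 Ω
I = V/|Z| = 67/4.271 = 15.69 A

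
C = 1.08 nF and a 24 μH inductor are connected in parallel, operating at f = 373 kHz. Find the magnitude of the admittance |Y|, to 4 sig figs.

15.25 mS

ω = 2πf = 2.344e+06 rad/s
X_L = ωL = 56.25 Ω
X_C = 1/(ωC) = 395.1 Ω
Parallel: admittances add. Y = 1/(jωL) + jωC
Y = (0 − j0.01525) S
|Y| = 0.01525 S → |Z| = 1/|Y| = 65.58 Ω, ∠Z = −∠Y = 90.00°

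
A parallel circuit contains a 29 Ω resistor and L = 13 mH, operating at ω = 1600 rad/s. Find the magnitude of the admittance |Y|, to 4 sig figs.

59.16 mS

X_L = ωL = 20.80 Ω
Parallel: admittances add. Y = 1/R + 1/(jωL)
Y = (0.03448 − j0.04808) S
|Y| = 0.05916 S → |Z| = 1/|Y| = 16.90 Ω, ∠Z = −∠Y = 54.35°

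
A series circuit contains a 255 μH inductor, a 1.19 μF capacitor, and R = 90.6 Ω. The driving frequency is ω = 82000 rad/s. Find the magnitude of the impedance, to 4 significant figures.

X_L = ωL = 20.91 Ω
X_C = 1/(ωC) = 10.25 Ω
Net reactance X = X_L − X_C = 10.66 Ω
Z = 90.60 + j10.66 Ω
|Z| = √(90.60² + 10.66²) = 91.23 Ω

91.23 Ω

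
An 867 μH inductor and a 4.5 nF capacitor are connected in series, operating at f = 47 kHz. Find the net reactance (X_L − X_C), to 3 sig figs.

-496 Ω

ω = 2πf = 295300 rad/s
X_L = ωL = 256 Ω
X_C = 1/(ωC) = 753 Ω
X = 256 − 753 = -496 Ω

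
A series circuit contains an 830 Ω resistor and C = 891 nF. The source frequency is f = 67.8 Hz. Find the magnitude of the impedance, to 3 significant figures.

ω = 2πf = 426.0 rad/s
X_C = 1/(ωC) = 2630 Ω
Z = 830 − j2630 Ω
|Z| = √(830² + 2630²) = 2760 Ω

2760 Ω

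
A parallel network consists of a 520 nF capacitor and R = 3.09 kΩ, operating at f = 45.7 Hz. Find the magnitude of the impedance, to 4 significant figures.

2806 Ω

ω = 2πf = 287.1 rad/s
X_C = 1/(ωC) = 6697 Ω
Parallel: admittances add. Y = 1/R + jωC
Y = (0.0003236 + j0.0001493) S
|Y| = 0.0003564 S → |Z| = 1/|Y| = 2806 Ω, ∠Z = −∠Y = -24.77°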